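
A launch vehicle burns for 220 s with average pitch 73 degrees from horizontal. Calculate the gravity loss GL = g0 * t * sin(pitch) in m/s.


GL = 9.81 * 220 * sin(73 deg) = 2064 m/s

2064 m/s


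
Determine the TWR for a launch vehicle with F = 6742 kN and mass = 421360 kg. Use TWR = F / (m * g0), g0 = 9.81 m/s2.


TWR = 6742000 / (421360 * 9.81) = 1.63

1.63


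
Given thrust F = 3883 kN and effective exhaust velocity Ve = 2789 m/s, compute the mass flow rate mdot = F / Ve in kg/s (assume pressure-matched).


mdot = F / Ve = 3883000 / 2789 = 1392.3 kg/s

1392.3 kg/s


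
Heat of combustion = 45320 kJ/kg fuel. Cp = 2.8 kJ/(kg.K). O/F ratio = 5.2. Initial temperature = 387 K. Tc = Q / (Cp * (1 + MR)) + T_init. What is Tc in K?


Tc = 45320 / (2.8 * (1 + 5.2)) + 387 = 2998 K

2998 K


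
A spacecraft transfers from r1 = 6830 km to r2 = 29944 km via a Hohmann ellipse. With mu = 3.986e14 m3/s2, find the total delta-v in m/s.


V1 = sqrt(mu/r1) = 7639.38 m/s
dV1 = V1*(sqrt(2*r2/(r1+r2)) - 1) = 2109.57 m/s
V2 = sqrt(mu/r2) = 3648.49 m/s
dV2 = V2*(1 - sqrt(2*r1/(r1+r2))) = 1424.83 m/s
Total dV = 3534 m/s

3534 m/s


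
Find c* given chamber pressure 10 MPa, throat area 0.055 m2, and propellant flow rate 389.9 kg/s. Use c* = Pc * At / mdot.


c* = 10e6 * 0.055 / 389.9 = 1411 m/s

1411 m/s


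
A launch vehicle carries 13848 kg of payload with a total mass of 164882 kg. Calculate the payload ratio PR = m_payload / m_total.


PR = 13848 / 164882 = 0.084

0.084


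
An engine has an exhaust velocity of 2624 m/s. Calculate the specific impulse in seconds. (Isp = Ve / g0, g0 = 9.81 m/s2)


Isp = Ve / g0 = 2624 / 9.81 = 267.5 s

267.5 s


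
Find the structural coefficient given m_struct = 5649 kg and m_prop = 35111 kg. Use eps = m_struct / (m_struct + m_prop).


eps = 5649 / (5649 + 35111) = 0.1386

0.1386


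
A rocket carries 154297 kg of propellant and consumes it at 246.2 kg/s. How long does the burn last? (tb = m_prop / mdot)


tb = 154297 / 246.2 = 626.7 s

626.7 s


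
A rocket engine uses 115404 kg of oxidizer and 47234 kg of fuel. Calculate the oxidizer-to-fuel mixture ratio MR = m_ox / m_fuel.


MR = 115404 / 47234 = 2.44

2.44


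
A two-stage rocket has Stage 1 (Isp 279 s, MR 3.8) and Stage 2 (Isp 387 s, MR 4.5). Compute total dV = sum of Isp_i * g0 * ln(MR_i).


dV1 = 279 * 9.81 * ln(3.8) = 3653.9 m/s
dV2 = 387 * 9.81 * ln(4.5) = 5710.2 m/s
Total dV = 3653.9 + 5710.2 = 9364.1 m/s ~ 9364 m/s

9364 m/s


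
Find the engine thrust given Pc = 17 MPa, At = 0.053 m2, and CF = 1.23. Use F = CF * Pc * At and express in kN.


F = 1.23 * 17e6 * 0.053 = 1.1082e+06 N = 1108.2 kN

1108.2 kN


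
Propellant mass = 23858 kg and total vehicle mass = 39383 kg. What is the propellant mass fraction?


PMF = 23858 / 39383 = 0.606

0.606


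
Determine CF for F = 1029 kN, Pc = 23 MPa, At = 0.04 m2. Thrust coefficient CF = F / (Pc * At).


CF = 1029000 / (23e6 * 0.04) = 1.12

1.12


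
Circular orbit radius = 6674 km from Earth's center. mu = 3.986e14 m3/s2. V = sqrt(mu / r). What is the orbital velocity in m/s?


V = sqrt(3.986e14 / 6674000) = 7728 m/s

7728 m/s


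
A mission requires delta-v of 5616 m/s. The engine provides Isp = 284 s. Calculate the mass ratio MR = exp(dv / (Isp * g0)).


Ve = 284 * 9.81 = 2786.04 m/s
MR = exp(5616 / 2786.04) = 7.506

7.506


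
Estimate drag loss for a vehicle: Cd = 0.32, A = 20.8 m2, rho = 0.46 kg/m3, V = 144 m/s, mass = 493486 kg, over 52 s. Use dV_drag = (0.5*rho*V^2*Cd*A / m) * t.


D = 0.5 * 0.46 * 144^2 * 0.32 * 20.8 = 31744.33 N
a = 31744.33 / 493486 = 0.0643 m/s2
dV = 0.0643 * 52 = 3.3 m/s

3.3 m/s


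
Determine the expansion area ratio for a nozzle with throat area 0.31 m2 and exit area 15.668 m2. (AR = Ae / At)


AR = 15.668 / 0.31 = 50.5

50.5


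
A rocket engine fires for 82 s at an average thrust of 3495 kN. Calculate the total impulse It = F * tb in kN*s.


It = 3495 * 82 = 286590 kN*s

286590 kN*s


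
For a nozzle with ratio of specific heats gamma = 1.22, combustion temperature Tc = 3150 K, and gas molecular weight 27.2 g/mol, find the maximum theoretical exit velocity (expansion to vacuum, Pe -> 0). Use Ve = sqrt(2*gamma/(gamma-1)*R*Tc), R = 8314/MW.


R = 8314 / 27.2 = 305.66 J/(kg.K)
Ve = sqrt(2 * 1.22 / (1.22 - 1) * 305.66 * 3150) = 3268 m/s

3268 m/s


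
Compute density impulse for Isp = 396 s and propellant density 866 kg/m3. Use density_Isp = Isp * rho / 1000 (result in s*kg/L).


rho*Isp = 396 * 866 / 1000 = 343 s*kg/L

343 s*kg/L


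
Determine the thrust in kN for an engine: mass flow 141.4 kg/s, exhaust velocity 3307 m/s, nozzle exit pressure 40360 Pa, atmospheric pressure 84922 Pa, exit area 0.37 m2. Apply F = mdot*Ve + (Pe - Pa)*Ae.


F = 141.4 * 3307 + (40360 - 84922) * 0.37 = 451122.0 N = 451.1 kN

451.1 kN


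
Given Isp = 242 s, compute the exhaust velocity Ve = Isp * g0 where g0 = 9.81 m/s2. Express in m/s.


Ve = Isp * g0 = 242 * 9.81 = 2374.0 m/s

2374.0 m/s


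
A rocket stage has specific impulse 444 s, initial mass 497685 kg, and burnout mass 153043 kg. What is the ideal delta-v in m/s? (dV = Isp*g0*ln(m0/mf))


Ve = 444 * 9.81 = 4355.64 m/s
dV = 4355.64 * ln(497685/153043) = 5136 m/s

5136 m/s


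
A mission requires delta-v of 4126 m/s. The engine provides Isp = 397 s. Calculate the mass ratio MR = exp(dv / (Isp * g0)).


Ve = 397 * 9.81 = 3894.57 m/s
MR = exp(4126 / 3894.57) = 2.885

2.885


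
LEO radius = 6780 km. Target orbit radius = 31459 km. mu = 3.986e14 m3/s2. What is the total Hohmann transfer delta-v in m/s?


V1 = sqrt(mu/r1) = 7667.5 m/s
dV1 = V1*(sqrt(2*r2/(r1+r2)) - 1) = 2167.81 m/s
V2 = sqrt(mu/r2) = 3559.56 m/s
dV2 = V2*(1 - sqrt(2*r1/(r1+r2))) = 1439.87 m/s
Total dV = 3608 m/s

3608 m/s


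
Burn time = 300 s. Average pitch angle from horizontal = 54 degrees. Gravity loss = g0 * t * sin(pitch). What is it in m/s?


GL = 9.81 * 300 * sin(54 deg) = 2381 m/s

2381 m/s


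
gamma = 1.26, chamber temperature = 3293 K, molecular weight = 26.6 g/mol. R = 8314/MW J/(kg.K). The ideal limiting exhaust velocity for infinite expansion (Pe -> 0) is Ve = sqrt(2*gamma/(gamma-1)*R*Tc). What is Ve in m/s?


R = 8314 / 26.6 = 312.56 J/(kg.K)
Ve = sqrt(2 * 1.26 / (1.26 - 1) * 312.56 * 3293) = 3158 m/s

3158 m/s


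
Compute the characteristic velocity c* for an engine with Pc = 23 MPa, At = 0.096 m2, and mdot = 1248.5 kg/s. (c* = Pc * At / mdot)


c* = 23e6 * 0.096 / 1248.5 = 1769 m/s

1769 m/s


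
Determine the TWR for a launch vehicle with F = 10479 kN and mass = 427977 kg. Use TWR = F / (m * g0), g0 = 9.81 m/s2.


TWR = 10479000 / (427977 * 9.81) = 2.5

2.5


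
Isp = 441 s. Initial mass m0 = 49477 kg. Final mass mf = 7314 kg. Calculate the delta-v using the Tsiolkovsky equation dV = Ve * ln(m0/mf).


Ve = 441 * 9.81 = 4326.21 m/s
dV = 4326.21 * ln(49477/7314) = 8270 m/s

8270 m/s


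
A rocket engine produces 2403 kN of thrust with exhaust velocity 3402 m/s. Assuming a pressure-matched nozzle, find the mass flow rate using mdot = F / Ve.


mdot = F / Ve = 2403000 / 3402 = 706.3 kg/s

706.3 kg/s


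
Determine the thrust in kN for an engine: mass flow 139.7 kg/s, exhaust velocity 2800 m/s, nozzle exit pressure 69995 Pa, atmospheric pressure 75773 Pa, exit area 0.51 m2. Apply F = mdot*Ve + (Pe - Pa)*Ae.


F = 139.7 * 2800 + (69995 - 75773) * 0.51 = 388213.0 N = 388.2 kN

388.2 kN


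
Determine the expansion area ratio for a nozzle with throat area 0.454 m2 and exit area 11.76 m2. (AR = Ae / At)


AR = 11.76 / 0.454 = 25.9

25.9


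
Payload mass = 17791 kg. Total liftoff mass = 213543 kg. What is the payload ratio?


PR = 17791 / 213543 = 0.0833

0.0833


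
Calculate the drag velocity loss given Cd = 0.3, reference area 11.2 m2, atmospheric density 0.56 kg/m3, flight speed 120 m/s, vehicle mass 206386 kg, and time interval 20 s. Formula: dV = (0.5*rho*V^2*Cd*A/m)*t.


D = 0.5 * 0.56 * 120^2 * 0.3 * 11.2 = 13547.52 N
a = 13547.52 / 206386 = 0.0656 m/s2
dV = 0.0656 * 20 = 1.3 m/s

1.3 m/s


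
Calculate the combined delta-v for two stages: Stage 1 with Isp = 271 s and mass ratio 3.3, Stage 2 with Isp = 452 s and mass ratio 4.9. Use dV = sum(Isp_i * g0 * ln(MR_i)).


dV1 = 271 * 9.81 * ln(3.3) = 3174.1 m/s
dV2 = 452 * 9.81 * ln(4.9) = 7046.9 m/s
Total dV = 3174.1 + 7046.9 = 10221.0 m/s ~ 10221 m/s

10221 m/s


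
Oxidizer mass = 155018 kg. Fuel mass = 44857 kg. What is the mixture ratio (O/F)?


MR = 155018 / 44857 = 3.46

3.46


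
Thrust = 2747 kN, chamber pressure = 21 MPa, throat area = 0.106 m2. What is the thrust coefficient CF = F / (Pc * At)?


CF = 2747000 / (21e6 * 0.106) = 1.23

1.23


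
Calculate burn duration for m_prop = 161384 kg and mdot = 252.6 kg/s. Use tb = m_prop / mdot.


tb = 161384 / 252.6 = 638.9 s

638.9 s


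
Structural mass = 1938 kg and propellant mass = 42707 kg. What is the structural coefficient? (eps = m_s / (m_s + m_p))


eps = 1938 / (1938 + 42707) = 0.0434

0.0434


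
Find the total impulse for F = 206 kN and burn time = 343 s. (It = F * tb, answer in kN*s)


It = 206 * 343 = 70658 kN*s

70658 kN*s


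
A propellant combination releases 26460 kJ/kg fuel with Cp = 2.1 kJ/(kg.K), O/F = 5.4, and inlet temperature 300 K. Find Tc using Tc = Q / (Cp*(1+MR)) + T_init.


Tc = 26460 / (2.1 * (1 + 5.4)) + 300 = 2269 K

2269 K


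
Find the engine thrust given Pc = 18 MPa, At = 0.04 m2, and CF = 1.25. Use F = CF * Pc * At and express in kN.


F = 1.25 * 18e6 * 0.04 = 900000.0 N = 900.0 kN

900.0 kN


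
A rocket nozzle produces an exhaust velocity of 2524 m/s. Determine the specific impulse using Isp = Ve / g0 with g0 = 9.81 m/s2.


Isp = Ve / g0 = 2524 / 9.81 = 257.3 s

257.3 s


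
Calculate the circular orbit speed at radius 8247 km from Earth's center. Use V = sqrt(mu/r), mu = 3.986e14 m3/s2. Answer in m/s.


V = sqrt(3.986e14 / 8247000) = 6952 m/s

6952 m/s


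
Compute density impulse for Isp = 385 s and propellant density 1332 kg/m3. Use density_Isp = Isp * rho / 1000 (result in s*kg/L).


rho*Isp = 385 * 1332 / 1000 = 513 s*kg/L

513 s*kg/L


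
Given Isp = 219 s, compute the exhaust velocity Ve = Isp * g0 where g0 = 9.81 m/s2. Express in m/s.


Ve = Isp * g0 = 219 * 9.81 = 2148.4 m/s

2148.4 m/s


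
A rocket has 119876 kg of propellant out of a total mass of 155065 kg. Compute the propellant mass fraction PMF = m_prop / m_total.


PMF = 119876 / 155065 = 0.773

0.773


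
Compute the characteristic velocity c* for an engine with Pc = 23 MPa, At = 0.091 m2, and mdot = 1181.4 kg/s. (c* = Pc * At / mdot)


c* = 23e6 * 0.091 / 1181.4 = 1772 m/s

1772 m/s


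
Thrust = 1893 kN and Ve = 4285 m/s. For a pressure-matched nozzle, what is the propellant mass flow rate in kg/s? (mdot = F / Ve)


mdot = F / Ve = 1893000 / 4285 = 441.8 kg/s

441.8 kg/s


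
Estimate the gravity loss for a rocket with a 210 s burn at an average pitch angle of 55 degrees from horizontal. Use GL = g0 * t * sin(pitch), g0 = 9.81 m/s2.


GL = 9.81 * 210 * sin(55 deg) = 1688 m/s

1688 m/s


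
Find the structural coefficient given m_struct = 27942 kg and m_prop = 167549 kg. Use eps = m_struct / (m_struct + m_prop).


eps = 27942 / (27942 + 167549) = 0.1429

0.1429


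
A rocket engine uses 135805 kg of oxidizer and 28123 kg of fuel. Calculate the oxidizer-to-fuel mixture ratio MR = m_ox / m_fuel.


MR = 135805 / 28123 = 4.83

4.83


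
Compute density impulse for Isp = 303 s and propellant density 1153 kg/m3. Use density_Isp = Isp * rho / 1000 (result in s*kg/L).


rho*Isp = 303 * 1153 / 1000 = 349 s*kg/L

349 s*kg/L


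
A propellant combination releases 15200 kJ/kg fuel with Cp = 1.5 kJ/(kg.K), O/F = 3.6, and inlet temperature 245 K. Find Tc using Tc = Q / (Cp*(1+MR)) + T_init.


Tc = 15200 / (1.5 * (1 + 3.6)) + 245 = 2448 K

2448 K


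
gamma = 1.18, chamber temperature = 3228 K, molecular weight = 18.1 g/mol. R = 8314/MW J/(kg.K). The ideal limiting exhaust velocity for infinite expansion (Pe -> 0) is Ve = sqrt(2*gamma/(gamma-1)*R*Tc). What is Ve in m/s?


R = 8314 / 18.1 = 459.34 J/(kg.K)
Ve = sqrt(2 * 1.18 / (1.18 - 1) * 459.34 * 3228) = 4409 m/s

4409 m/s


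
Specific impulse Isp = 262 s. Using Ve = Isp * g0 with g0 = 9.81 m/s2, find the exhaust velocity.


Ve = Isp * g0 = 262 * 9.81 = 2570.2 m/s

2570.2 m/s


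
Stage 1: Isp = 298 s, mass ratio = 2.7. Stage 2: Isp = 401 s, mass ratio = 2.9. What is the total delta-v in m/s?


dV1 = 298 * 9.81 * ln(2.7) = 2903.7 m/s
dV2 = 401 * 9.81 * ln(2.9) = 4188.4 m/s
Total dV = 2903.7 + 4188.4 = 7092.1 m/s ~ 7092 m/s

7092 m/s


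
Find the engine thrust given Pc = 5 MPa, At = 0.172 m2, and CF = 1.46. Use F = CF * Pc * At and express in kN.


F = 1.46 * 5e6 * 0.172 = 1.2556e+06 N = 1255.6 kN

1255.6 kN


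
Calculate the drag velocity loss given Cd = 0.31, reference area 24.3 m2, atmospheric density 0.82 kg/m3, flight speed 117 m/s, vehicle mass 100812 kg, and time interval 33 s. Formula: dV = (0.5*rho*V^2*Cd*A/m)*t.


D = 0.5 * 0.82 * 117^2 * 0.31 * 24.3 = 42278.89 N
a = 42278.89 / 100812 = 0.4194 m/s2
dV = 0.4194 * 33 = 13.8 m/s

13.8 m/s


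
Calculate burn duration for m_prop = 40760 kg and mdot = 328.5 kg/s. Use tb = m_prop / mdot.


tb = 40760 / 328.5 = 124.1 s

124.1 s


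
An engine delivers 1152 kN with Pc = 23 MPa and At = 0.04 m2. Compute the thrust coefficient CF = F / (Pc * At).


CF = 1152000 / (23e6 * 0.04) = 1.25

1.25


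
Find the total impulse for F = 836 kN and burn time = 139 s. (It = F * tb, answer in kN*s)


It = 836 * 139 = 116204 kN*s

116204 kN*s


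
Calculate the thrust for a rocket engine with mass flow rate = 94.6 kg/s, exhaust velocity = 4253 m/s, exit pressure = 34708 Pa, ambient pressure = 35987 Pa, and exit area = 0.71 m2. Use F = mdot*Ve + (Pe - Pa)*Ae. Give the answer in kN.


F = 94.6 * 4253 + (34708 - 35987) * 0.71 = 401426.0 N = 401.4 kN

401.4 kN


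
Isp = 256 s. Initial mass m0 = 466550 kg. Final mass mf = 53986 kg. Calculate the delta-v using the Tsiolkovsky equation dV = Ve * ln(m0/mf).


Ve = 256 * 9.81 = 2511.36 m/s
dV = 2511.36 * ln(466550/53986) = 5416 m/s

5416 m/s


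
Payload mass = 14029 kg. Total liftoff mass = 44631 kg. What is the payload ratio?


PR = 14029 / 44631 = 0.3143

0.3143


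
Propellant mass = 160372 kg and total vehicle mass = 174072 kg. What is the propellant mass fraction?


PMF = 160372 / 174072 = 0.921

0.921


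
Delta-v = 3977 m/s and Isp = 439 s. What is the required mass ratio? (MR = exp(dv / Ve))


Ve = 439 * 9.81 = 4306.59 m/s
MR = exp(3977 / 4306.59) = 2.518

2.518


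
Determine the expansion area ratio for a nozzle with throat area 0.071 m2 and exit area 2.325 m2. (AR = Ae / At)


AR = 2.325 / 0.071 = 32.7

32.7


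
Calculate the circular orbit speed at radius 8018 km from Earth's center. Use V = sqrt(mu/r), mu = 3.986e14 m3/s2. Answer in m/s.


V = sqrt(3.986e14 / 8018000) = 7051 m/s

7051 m/s


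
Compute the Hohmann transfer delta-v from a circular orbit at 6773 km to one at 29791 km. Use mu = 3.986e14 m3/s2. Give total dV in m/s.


V1 = sqrt(mu/r1) = 7671.46 m/s
dV1 = V1*(sqrt(2*r2/(r1+r2)) - 1) = 2121.38 m/s
V2 = sqrt(mu/r2) = 3657.85 m/s
dV2 = V2*(1 - sqrt(2*r1/(r1+r2))) = 1431.44 m/s
Total dV = 3553 m/s

3553 m/s


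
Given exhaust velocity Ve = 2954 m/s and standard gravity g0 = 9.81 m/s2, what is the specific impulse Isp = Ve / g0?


Isp = Ve / g0 = 2954 / 9.81 = 301.1 s

301.1 s


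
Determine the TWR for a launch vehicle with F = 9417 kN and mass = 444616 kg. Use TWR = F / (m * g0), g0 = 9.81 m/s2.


TWR = 9417000 / (444616 * 9.81) = 2.16

2.16


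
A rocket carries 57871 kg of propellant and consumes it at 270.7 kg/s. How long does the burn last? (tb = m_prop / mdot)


tb = 57871 / 270.7 = 213.8 s

213.8 s


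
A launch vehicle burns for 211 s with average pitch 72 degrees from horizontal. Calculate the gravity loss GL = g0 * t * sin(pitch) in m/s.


GL = 9.81 * 211 * sin(72 deg) = 1969 m/s

1969 m/s


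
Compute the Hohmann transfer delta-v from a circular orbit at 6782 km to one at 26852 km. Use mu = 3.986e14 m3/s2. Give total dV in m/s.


V1 = sqrt(mu/r1) = 7666.37 m/s
dV1 = V1*(sqrt(2*r2/(r1+r2)) - 1) = 2020.95 m/s
V2 = sqrt(mu/r2) = 3852.83 m/s
dV2 = V2*(1 - sqrt(2*r1/(r1+r2))) = 1406.11 m/s
Total dV = 3427 m/s

3427 m/s


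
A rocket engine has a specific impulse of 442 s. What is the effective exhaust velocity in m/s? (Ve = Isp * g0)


Ve = Isp * g0 = 442 * 9.81 = 4336.0 m/s

4336.0 m/s


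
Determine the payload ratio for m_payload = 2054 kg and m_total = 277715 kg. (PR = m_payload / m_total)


PR = 2054 / 277715 = 0.0074

0.0074


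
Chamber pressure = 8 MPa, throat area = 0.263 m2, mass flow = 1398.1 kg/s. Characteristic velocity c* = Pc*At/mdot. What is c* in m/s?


c* = 8e6 * 0.263 / 1398.1 = 1505 m/s

1505 m/s


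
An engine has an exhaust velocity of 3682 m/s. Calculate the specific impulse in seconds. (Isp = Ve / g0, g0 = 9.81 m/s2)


Isp = Ve / g0 = 3682 / 9.81 = 375.3 s

375.3 s


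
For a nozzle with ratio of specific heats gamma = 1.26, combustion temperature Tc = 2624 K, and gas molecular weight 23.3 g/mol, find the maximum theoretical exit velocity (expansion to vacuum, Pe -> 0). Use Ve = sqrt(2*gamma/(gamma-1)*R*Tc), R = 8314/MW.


R = 8314 / 23.3 = 356.82 J/(kg.K)
Ve = sqrt(2 * 1.26 / (1.26 - 1) * 356.82 * 2624) = 3012 m/s

3012 m/s


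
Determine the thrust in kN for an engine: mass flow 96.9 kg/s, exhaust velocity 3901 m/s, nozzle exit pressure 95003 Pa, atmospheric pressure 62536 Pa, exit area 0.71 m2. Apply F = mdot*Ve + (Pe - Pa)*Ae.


F = 96.9 * 3901 + (95003 - 62536) * 0.71 = 401058.0 N = 401.1 kN

401.1 kN


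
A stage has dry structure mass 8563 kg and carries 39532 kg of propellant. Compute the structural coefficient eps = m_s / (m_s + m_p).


eps = 8563 / (8563 + 39532) = 0.178

0.178


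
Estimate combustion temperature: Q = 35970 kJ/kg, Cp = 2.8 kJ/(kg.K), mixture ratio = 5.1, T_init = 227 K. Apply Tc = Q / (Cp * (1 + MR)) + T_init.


Tc = 35970 / (2.8 * (1 + 5.1)) + 227 = 2333 K

2333 K


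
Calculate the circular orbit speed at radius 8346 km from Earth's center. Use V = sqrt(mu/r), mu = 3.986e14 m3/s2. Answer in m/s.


V = sqrt(3.986e14 / 8346000) = 6911 m/s

6911 m/s


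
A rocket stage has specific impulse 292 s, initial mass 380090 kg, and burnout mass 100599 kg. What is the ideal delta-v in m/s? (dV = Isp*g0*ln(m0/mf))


Ve = 292 * 9.81 = 2864.52 m/s
dV = 2864.52 * ln(380090/100599) = 3808 m/s

3808 m/s


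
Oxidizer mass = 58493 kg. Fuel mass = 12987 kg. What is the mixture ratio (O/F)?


MR = 58493 / 12987 = 4.5

4.5


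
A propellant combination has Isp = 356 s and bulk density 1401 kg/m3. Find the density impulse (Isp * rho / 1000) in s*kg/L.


rho*Isp = 356 * 1401 / 1000 = 499 s*kg/L

499 s*kg/L


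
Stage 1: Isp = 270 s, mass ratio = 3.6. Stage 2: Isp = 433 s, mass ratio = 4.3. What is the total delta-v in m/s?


dV1 = 270 * 9.81 * ln(3.6) = 3392.8 m/s
dV2 = 433 * 9.81 * ln(4.3) = 6195.8 m/s
Total dV = 3392.8 + 6195.8 = 9588.6 m/s ~ 9589 m/s

9589 m/s


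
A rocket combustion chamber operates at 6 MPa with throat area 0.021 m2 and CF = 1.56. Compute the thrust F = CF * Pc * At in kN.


F = 1.56 * 6e6 * 0.021 = 196560.0 N = 196.6 kN

196.6 kN


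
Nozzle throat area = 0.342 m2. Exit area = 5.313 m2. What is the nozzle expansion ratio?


AR = 5.313 / 0.342 = 15.5

15.5


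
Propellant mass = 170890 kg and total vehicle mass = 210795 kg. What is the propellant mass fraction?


PMF = 170890 / 210795 = 0.811

0.811


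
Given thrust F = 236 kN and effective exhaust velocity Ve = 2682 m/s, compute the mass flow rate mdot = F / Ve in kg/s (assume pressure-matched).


mdot = F / Ve = 236000 / 2682 = 88.0 kg/s

88.0 kg/s


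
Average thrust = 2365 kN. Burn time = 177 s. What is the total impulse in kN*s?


It = 2365 * 177 = 418605 kN*s

418605 kN*s


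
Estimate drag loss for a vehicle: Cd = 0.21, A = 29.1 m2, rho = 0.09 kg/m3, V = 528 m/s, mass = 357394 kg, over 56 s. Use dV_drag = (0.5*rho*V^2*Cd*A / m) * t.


D = 0.5 * 0.09 * 528^2 * 0.21 * 29.1 = 76664.21 N
a = 76664.21 / 357394 = 0.2145 m/s2
dV = 0.2145 * 56 = 12.0 m/s

12.0 m/s


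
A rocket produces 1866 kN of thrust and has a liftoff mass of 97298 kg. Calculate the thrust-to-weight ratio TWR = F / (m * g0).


TWR = 1866000 / (97298 * 9.81) = 1.95

1.95


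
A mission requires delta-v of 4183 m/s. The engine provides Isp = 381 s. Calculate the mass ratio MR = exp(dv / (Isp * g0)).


Ve = 381 * 9.81 = 3737.61 m/s
MR = exp(4183 / 3737.61) = 3.062

3.062


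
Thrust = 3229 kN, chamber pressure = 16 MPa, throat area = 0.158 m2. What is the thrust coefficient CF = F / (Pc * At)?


CF = 3229000 / (16e6 * 0.158) = 1.28

1.28


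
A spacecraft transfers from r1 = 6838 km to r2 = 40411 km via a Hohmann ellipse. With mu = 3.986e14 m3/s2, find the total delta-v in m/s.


V1 = sqrt(mu/r1) = 7634.91 m/s
dV1 = V1*(sqrt(2*r2/(r1+r2)) - 1) = 2350.65 m/s
V2 = sqrt(mu/r2) = 3140.64 m/s
dV2 = V2*(1 - sqrt(2*r1/(r1+r2))) = 1450.97 m/s
Total dV = 3802 m/s

3802 m/s


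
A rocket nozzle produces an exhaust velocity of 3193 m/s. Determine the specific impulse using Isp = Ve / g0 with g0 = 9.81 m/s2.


Isp = Ve / g0 = 3193 / 9.81 = 325.5 s

325.5 s


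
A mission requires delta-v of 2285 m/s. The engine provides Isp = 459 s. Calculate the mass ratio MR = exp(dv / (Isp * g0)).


Ve = 459 * 9.81 = 4502.79 m/s
MR = exp(2285 / 4502.79) = 1.661

1.661


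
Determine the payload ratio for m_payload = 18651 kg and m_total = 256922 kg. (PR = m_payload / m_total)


PR = 18651 / 256922 = 0.0726

0.0726


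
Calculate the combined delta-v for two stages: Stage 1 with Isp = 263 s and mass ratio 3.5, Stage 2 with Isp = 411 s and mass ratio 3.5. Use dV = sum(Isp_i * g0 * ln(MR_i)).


dV1 = 263 * 9.81 * ln(3.5) = 3232.2 m/s
dV2 = 411 * 9.81 * ln(3.5) = 5051.0 m/s
Total dV = 3232.2 + 5051.0 = 8283.2 m/s ~ 8283 m/s

8283 m/s


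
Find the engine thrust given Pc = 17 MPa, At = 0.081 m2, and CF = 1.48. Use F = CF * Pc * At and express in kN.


F = 1.48 * 17e6 * 0.081 = 2.0380e+06 N = 2038.0 kN

2038.0 kN


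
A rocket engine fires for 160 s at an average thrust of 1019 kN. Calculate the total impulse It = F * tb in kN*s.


It = 1019 * 160 = 163040 kN*s

163040 kN*s


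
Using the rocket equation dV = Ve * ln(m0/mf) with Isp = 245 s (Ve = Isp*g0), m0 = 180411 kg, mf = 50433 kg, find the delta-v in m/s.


Ve = 245 * 9.81 = 2403.45 m/s
dV = 2403.45 * ln(180411/50433) = 3063 m/s

3063 m/s


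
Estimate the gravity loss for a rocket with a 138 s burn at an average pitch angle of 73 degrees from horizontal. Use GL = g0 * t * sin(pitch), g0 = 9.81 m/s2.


GL = 9.81 * 138 * sin(73 deg) = 1295 m/s

1295 m/s


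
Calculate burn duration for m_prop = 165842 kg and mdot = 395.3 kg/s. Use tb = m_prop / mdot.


tb = 165842 / 395.3 = 419.5 s

419.5 s


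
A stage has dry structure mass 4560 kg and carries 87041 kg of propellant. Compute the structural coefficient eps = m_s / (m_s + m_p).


eps = 4560 / (4560 + 87041) = 0.0498

0.0498


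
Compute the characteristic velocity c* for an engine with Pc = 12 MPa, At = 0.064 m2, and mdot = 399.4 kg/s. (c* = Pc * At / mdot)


c* = 12e6 * 0.064 / 399.4 = 1923 m/s

1923 m/s


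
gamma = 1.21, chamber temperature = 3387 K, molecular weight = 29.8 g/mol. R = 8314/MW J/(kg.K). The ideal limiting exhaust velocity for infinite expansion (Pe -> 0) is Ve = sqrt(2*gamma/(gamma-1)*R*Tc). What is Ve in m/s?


R = 8314 / 29.8 = 278.99 J/(kg.K)
Ve = sqrt(2 * 1.21 / (1.21 - 1) * 278.99 * 3387) = 3300 m/s

3300 m/s


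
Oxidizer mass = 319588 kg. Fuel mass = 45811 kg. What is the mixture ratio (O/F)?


MR = 319588 / 45811 = 6.98

6.98


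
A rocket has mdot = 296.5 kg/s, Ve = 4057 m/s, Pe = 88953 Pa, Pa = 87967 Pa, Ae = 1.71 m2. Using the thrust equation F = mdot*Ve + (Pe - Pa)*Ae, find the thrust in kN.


F = 296.5 * 4057 + (88953 - 87967) * 1.71 = 1.2046e+06 N = 1204.6 kN

1204.6 kN


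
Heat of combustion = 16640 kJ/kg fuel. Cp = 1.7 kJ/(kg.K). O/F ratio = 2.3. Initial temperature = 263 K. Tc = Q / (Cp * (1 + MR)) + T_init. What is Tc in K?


Tc = 16640 / (1.7 * (1 + 2.3)) + 263 = 3229 K

3229 K


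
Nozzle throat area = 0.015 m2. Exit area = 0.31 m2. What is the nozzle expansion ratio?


AR = 0.31 / 0.015 = 20.7

20.7


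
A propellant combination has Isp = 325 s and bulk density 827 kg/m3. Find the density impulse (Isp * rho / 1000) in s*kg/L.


rho*Isp = 325 * 827 / 1000 = 269 s*kg/L

269 s*kg/L


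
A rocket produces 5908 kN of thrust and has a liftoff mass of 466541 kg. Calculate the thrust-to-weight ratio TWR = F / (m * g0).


TWR = 5908000 / (466541 * 9.81) = 1.29

1.29


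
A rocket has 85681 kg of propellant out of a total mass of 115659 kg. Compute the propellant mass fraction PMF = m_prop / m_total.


PMF = 85681 / 115659 = 0.741

0.741


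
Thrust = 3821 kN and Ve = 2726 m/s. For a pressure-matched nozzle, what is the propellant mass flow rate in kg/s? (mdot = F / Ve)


mdot = F / Ve = 3821000 / 2726 = 1401.7 kg/s

1401.7 kg/s


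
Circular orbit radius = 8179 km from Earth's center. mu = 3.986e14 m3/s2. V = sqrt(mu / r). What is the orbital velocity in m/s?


V = sqrt(3.986e14 / 8179000) = 6981 m/s

6981 m/s


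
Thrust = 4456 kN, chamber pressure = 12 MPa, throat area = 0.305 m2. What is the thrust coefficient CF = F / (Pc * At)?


CF = 4456000 / (12e6 * 0.305) = 1.22

1.22


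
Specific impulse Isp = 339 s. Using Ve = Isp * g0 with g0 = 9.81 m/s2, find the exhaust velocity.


Ve = Isp * g0 = 339 * 9.81 = 3325.6 m/s

3325.6 m/s


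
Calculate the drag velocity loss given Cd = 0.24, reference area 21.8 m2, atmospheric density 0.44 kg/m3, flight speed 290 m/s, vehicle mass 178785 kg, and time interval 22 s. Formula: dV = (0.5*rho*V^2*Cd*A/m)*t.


D = 0.5 * 0.44 * 290^2 * 0.24 * 21.8 = 96802.46 N
a = 96802.46 / 178785 = 0.5414 m/s2
dV = 0.5414 * 22 = 11.9 m/s

11.9 m/s


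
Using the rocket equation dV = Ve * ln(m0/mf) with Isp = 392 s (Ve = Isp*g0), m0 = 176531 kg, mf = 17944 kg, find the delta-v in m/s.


Ve = 392 * 9.81 = 3845.52 m/s
dV = 3845.52 * ln(176531/17944) = 8792 m/s

8792 m/s


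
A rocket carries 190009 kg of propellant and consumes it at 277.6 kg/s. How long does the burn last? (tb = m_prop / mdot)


tb = 190009 / 277.6 = 684.5 s

684.5 s


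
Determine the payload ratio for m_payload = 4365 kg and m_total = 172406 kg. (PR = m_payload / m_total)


PR = 4365 / 172406 = 0.0253

0.0253


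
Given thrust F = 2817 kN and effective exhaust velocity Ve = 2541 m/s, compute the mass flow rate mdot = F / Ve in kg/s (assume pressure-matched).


mdot = F / Ve = 2817000 / 2541 = 1108.6 kg/s

1108.6 kg/s


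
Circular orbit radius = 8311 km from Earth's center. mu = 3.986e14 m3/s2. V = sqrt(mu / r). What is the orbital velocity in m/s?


V = sqrt(3.986e14 / 8311000) = 6925 m/s

6925 m/s


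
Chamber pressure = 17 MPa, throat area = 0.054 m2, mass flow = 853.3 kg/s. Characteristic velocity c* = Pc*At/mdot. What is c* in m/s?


c* = 17e6 * 0.054 / 853.3 = 1076 m/s

1076 m/s


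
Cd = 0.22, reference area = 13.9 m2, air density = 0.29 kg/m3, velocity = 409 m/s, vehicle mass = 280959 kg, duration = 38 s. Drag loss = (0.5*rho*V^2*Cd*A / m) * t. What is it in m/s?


D = 0.5 * 0.29 * 409^2 * 0.22 * 13.9 = 74174.07 N
a = 74174.07 / 280959 = 0.264 m/s2
dV = 0.264 * 38 = 10.0 m/s

10.0 m/s


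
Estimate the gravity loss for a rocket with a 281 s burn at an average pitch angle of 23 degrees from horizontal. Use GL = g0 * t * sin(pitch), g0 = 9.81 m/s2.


GL = 9.81 * 281 * sin(23 deg) = 1077 m/s

1077 m/s


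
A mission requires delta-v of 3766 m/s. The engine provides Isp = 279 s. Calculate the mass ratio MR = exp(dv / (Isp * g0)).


Ve = 279 * 9.81 = 2736.99 m/s
MR = exp(3766 / 2736.99) = 3.959

3.959


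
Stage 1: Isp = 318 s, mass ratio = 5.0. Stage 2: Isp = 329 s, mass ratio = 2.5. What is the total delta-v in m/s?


dV1 = 318 * 9.81 * ln(5.0) = 5020.8 m/s
dV2 = 329 * 9.81 * ln(2.5) = 2957.3 m/s
Total dV = 5020.8 + 2957.3 = 7978.1 m/s ~ 7978 m/s

7978 m/s


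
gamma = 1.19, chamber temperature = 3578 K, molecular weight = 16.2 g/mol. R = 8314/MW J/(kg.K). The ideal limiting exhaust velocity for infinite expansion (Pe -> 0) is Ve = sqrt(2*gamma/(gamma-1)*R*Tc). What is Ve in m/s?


R = 8314 / 16.2 = 513.21 J/(kg.K)
Ve = sqrt(2 * 1.19 / (1.19 - 1) * 513.21 * 3578) = 4796 m/s

4796 m/s


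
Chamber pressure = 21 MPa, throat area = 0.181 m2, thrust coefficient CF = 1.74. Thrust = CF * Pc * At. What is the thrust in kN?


F = 1.74 * 21e6 * 0.181 = 6.6137e+06 N = 6613.7 kN

6613.7 kN


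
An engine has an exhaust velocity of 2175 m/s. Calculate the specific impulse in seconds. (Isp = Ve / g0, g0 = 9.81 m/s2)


Isp = Ve / g0 = 2175 / 9.81 = 221.7 s

221.7 s


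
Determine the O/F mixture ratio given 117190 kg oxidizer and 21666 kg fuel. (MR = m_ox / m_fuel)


MR = 117190 / 21666 = 5.41

5.41


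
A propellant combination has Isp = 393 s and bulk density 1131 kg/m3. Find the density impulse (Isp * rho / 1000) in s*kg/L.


rho*Isp = 393 * 1131 / 1000 = 444 s*kg/L

444 s*kg/L


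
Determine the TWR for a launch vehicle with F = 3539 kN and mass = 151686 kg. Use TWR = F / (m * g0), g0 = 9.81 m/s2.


TWR = 3539000 / (151686 * 9.81) = 2.38

2.38


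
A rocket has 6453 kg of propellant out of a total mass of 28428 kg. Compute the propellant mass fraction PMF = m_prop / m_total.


PMF = 6453 / 28428 = 0.227

0.227


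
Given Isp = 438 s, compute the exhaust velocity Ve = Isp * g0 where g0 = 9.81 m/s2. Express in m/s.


Ve = Isp * g0 = 438 * 9.81 = 4296.8 m/s

4296.8 m/s


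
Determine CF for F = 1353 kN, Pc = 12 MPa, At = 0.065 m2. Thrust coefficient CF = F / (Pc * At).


CF = 1353000 / (12e6 * 0.065) = 1.73

1.73


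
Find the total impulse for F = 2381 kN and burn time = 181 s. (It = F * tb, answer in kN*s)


It = 2381 * 181 = 430961 kN*s

430961 kN*s


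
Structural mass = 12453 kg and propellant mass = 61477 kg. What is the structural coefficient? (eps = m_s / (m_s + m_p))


eps = 12453 / (12453 + 61477) = 0.1684

0.1684


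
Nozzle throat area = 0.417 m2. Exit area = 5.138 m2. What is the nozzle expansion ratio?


AR = 5.138 / 0.417 = 12.3

12.3


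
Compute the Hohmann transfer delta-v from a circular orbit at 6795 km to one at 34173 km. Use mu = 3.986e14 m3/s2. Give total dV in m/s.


V1 = sqrt(mu/r1) = 7659.03 m/s
dV1 = V1*(sqrt(2*r2/(r1+r2)) - 1) = 2233.51 m/s
V2 = sqrt(mu/r2) = 3415.29 m/s
dV2 = V2*(1 - sqrt(2*r1/(r1+r2))) = 1448.24 m/s
Total dV = 3682 m/s

3682 m/s


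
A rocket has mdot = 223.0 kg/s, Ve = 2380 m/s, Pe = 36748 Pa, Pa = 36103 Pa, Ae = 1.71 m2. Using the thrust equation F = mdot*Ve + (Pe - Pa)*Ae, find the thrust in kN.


F = 223.0 * 2380 + (36748 - 36103) * 1.71 = 531843.0 N = 531.8 kN

531.8 kN


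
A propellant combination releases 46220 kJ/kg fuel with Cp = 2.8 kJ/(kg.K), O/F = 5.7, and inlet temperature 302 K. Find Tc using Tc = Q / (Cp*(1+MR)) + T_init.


Tc = 46220 / (2.8 * (1 + 5.7)) + 302 = 2766 K

2766 K


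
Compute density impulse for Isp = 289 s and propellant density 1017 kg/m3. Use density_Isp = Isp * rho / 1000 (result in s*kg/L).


rho*Isp = 289 * 1017 / 1000 = 294 s*kg/L

294 s*kg/L


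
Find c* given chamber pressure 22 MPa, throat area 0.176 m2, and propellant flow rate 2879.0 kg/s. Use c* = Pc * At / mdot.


c* = 22e6 * 0.176 / 2879.0 = 1345 m/s

1345 m/s


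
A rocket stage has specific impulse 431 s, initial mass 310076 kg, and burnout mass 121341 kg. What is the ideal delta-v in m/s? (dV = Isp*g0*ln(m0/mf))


Ve = 431 * 9.81 = 4228.11 m/s
dV = 4228.11 * ln(310076/121341) = 3967 m/s

3967 m/s


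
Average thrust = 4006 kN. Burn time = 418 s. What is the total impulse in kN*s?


It = 4006 * 418 = 1674508 kN*s

1674508 kN*s


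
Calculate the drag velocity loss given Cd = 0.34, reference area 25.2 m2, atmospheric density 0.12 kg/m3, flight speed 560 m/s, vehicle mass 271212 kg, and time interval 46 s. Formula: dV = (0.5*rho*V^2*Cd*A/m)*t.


D = 0.5 * 0.12 * 560^2 * 0.34 * 25.2 = 161215.49 N
a = 161215.49 / 271212 = 0.5944 m/s2
dV = 0.5944 * 46 = 27.3 m/s

27.3 m/s


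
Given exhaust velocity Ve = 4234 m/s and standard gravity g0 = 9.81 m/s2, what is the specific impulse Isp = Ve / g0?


Isp = Ve / g0 = 4234 / 9.81 = 431.6 s

431.6 s


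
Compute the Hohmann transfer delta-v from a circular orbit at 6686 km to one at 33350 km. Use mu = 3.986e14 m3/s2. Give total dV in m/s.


V1 = sqrt(mu/r1) = 7721.21 m/s
dV1 = V1*(sqrt(2*r2/(r1+r2)) - 1) = 2244.84 m/s
V2 = sqrt(mu/r2) = 3457.17 m/s
dV2 = V2*(1 - sqrt(2*r1/(r1+r2))) = 1459.18 m/s
Total dV = 3704 m/s

3704 m/s


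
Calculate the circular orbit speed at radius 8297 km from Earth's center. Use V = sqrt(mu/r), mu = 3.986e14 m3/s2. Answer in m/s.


V = sqrt(3.986e14 / 8297000) = 6931 m/s

6931 m/s


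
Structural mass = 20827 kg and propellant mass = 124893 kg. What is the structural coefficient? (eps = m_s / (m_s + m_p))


eps = 20827 / (20827 + 124893) = 0.1429

0.1429


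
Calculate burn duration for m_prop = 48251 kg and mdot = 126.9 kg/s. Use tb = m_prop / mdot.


tb = 48251 / 126.9 = 380.2 s

380.2 s


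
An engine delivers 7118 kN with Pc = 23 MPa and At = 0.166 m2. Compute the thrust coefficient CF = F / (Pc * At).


CF = 7118000 / (23e6 * 0.166) = 1.86

1.86


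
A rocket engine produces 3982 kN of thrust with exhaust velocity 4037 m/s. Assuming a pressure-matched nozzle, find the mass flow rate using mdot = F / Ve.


mdot = F / Ve = 3982000 / 4037 = 986.4 kg/s

986.4 kg/s


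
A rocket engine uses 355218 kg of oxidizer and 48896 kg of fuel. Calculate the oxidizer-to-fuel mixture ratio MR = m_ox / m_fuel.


MR = 355218 / 48896 = 7.26

7.26


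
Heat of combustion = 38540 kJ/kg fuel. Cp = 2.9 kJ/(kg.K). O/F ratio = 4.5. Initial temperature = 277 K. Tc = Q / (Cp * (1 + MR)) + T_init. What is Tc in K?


Tc = 38540 / (2.9 * (1 + 4.5)) + 277 = 2693 K

2693 K


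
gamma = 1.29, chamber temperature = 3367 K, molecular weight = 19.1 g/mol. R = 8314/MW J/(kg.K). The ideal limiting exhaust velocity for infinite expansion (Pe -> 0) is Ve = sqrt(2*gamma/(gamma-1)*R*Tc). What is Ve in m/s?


R = 8314 / 19.1 = 435.29 J/(kg.K)
Ve = sqrt(2 * 1.29 / (1.29 - 1) * 435.29 * 3367) = 3611 m/s

3611 m/s


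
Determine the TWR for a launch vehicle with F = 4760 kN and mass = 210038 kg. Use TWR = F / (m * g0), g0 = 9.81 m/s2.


TWR = 4760000 / (210038 * 9.81) = 2.31

2.31


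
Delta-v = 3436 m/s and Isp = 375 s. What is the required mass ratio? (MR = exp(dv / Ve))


Ve = 375 * 9.81 = 3678.75 m/s
MR = exp(3436 / 3678.75) = 2.545

2.545


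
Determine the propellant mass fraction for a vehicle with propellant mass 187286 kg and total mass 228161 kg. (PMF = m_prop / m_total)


PMF = 187286 / 228161 = 0.821

0.821


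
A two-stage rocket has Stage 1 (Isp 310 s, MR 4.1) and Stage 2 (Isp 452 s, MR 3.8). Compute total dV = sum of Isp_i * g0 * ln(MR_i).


dV1 = 310 * 9.81 * ln(4.1) = 4291.0 m/s
dV2 = 452 * 9.81 * ln(3.8) = 5919.6 m/s
Total dV = 4291.0 + 5919.6 = 10210.6 m/s ~ 10211 m/s

10211 m/s


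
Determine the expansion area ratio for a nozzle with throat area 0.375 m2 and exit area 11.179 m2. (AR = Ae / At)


AR = 11.179 / 0.375 = 29.8

29.8


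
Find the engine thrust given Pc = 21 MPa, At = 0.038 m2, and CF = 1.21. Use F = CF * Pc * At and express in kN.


F = 1.21 * 21e6 * 0.038 = 965580.0 N = 965.6 kN

965.6 kN


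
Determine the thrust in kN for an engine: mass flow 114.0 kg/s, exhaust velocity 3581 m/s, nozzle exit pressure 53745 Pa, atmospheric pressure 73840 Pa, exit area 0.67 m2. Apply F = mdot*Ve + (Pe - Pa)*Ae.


F = 114.0 * 3581 + (53745 - 73840) * 0.67 = 394770.0 N = 394.8 kN

394.8 kN


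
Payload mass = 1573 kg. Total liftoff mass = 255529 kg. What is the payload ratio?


PR = 1573 / 255529 = 0.0062

0.0062


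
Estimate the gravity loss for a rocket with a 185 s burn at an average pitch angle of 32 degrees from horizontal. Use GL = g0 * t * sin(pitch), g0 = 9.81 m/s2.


GL = 9.81 * 185 * sin(32 deg) = 962 m/s

962 m/s


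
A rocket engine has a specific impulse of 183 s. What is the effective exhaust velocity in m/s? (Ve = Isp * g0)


Ve = Isp * g0 = 183 * 9.81 = 1795.2 m/s

1795.2 m/s


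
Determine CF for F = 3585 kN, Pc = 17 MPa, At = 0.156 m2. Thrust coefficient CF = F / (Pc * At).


CF = 3585000 / (17e6 * 0.156) = 1.35

1.35


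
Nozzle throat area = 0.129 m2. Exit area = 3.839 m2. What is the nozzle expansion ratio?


AR = 3.839 / 0.129 = 29.8

29.8


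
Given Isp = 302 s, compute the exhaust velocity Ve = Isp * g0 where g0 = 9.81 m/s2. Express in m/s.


Ve = Isp * g0 = 302 * 9.81 = 2962.6 m/s

2962.6 m/s


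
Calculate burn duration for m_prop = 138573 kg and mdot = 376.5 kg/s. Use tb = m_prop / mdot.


tb = 138573 / 376.5 = 368.1 s

368.1 s


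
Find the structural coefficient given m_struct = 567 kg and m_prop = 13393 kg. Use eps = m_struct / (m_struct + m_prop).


eps = 567 / (567 + 13393) = 0.0406

0.0406


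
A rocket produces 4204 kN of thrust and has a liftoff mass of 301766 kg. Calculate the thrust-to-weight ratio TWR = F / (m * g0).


TWR = 4204000 / (301766 * 9.81) = 1.42

1.42


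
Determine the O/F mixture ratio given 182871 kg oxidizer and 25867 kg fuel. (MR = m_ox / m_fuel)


MR = 182871 / 25867 = 7.07

7.07


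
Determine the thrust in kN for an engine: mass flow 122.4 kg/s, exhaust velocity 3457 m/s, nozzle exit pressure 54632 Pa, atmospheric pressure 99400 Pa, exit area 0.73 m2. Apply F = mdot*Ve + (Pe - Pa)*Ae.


F = 122.4 * 3457 + (54632 - 99400) * 0.73 = 390456.0 N = 390.5 kN

390.5 kN


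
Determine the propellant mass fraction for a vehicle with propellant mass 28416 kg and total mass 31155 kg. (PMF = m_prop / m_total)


PMF = 28416 / 31155 = 0.912

0.912


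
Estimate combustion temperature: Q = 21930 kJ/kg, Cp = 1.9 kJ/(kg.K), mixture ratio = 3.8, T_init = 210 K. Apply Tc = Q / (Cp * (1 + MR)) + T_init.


Tc = 21930 / (1.9 * (1 + 3.8)) + 210 = 2615 K

2615 K


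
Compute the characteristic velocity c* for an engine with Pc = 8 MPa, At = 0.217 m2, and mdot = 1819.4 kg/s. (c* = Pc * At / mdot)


c* = 8e6 * 0.217 / 1819.4 = 954 m/s

954 m/s


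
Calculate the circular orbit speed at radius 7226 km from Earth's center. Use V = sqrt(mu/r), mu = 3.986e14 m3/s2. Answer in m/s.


V = sqrt(3.986e14 / 7226000) = 7427 m/s

7427 m/s


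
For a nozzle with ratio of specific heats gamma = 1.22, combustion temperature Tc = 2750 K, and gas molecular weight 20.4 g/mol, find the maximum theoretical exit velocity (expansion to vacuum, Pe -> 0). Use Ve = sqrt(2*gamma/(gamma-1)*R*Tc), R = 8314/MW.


R = 8314 / 20.4 = 407.55 J/(kg.K)
Ve = sqrt(2 * 1.22 / (1.22 - 1) * 407.55 * 2750) = 3526 m/s

3526 m/s


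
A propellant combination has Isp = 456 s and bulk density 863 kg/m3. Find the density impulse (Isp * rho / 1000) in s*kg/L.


rho*Isp = 456 * 863 / 1000 = 394 s*kg/L

394 s*kg/L


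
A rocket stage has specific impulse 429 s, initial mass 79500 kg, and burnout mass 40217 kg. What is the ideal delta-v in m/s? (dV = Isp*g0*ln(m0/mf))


Ve = 429 * 9.81 = 4208.49 m/s
dV = 4208.49 * ln(79500/40217) = 2868 m/s

2868 m/s
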